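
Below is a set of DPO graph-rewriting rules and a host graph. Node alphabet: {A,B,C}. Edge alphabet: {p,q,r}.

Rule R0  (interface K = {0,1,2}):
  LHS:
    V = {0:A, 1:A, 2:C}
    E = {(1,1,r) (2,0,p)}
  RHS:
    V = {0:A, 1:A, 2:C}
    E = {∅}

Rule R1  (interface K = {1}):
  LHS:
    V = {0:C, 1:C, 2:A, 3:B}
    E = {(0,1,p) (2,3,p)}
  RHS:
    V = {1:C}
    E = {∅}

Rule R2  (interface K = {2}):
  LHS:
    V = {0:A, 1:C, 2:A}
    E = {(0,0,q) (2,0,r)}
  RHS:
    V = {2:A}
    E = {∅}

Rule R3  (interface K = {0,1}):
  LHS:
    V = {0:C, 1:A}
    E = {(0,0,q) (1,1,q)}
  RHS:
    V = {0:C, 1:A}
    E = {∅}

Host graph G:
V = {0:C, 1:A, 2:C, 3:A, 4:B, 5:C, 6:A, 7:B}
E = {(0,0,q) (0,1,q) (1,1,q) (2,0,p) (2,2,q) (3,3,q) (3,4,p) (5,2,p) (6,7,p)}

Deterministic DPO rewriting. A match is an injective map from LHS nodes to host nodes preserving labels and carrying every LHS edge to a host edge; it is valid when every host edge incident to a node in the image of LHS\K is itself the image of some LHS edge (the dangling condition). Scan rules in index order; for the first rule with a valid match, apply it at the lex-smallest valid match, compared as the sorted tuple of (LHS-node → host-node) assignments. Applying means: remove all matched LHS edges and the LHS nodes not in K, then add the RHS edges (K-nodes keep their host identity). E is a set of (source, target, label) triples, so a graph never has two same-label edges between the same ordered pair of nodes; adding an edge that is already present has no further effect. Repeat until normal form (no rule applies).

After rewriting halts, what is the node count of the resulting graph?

Answer: 2

Rewrite trace:
start.  V:8 E:9  edges: 0-q->0 0-q->1 1-q->1 2-p->0 2-q->2 3-q->3 3-p->4 5-p->2 6-p->7
1. fire R1 via {0↦5, 1↦2, 2↦6, 3↦7}  →  V:5 E:7  edges: 0-q->0 0-q->1 1-q->1 2-p->0 2-q->2 3-q->3 3-p->4
2. fire R3 via {0↦0, 1↦1}  →  V:5 E:5  edges: 0-q->1 2-p->0 2-q->2 3-q->3 3-p->4
3. fire R3 via {0↦2, 1↦3}  →  V:5 E:3  edges: 0-q->1 2-p->0 3-p->4
4. fire R1 via {0↦2, 1↦0, 2↦3, 3↦4}  →  V:2 E:1  edges: 0-q->1
normal form: no rule applies after step 4
NF nodes: {0:C, 1:A}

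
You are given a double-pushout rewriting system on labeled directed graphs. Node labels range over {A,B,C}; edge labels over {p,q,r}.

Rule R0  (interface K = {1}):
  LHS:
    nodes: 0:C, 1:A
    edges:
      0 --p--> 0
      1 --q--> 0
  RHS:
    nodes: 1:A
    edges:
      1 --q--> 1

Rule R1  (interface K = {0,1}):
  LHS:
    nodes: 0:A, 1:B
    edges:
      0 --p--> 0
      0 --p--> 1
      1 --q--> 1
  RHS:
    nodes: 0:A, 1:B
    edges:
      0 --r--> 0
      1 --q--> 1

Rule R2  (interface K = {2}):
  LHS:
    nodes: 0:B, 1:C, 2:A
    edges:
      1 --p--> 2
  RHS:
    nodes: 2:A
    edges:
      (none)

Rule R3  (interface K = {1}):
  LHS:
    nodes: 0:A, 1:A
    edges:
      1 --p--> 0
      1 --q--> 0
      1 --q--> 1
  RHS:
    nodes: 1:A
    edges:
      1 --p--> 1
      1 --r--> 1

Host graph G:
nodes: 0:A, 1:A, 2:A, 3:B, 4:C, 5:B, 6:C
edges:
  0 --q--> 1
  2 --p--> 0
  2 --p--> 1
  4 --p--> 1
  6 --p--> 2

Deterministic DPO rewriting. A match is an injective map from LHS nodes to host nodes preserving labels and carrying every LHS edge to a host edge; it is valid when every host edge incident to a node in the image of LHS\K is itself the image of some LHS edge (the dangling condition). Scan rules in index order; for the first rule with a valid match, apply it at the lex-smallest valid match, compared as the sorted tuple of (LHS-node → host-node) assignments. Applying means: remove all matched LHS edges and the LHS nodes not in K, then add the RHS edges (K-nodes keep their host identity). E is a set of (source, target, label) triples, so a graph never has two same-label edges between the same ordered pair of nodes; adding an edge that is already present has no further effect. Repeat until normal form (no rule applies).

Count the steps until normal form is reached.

initial: |V|=7 |E|=5  E = 0-q->1 2-p->0 2-p->1 4-p->1 6-p->2
step 1: apply R2 at {0↦3, 1↦4, 2↦1}  → |V|=5 |E|=4  E = 0-q->1 2-p->0 2-p->1 6-p->2
step 2: apply R2 at {0↦5, 1↦6, 2↦2}  → |V|=3 |E|=3  E = 0-q->1 2-p->0 2-p->1
normal form: no rule applies after step 2

Answer: 2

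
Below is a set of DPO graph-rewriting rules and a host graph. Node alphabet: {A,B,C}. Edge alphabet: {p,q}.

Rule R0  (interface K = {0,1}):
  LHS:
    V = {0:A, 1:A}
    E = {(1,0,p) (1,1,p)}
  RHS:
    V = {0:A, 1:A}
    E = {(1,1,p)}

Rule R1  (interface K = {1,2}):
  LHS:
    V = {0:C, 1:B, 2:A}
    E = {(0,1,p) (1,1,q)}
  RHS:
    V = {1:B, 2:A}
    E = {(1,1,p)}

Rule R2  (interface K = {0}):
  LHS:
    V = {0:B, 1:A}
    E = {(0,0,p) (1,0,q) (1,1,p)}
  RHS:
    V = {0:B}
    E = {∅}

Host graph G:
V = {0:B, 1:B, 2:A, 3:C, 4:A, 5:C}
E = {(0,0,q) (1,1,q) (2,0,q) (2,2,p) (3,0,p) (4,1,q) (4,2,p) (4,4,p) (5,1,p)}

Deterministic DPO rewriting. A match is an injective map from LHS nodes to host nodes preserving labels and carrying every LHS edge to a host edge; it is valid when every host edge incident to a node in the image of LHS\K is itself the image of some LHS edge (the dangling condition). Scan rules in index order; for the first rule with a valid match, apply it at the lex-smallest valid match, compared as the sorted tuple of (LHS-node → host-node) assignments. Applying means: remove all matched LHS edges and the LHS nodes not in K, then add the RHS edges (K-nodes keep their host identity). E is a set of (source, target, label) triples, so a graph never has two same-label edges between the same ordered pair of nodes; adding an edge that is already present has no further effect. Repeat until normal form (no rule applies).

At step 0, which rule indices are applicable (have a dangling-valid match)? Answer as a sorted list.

Answer: [R0,R1]

Rewrite trace:
R0: 1 valid match — {0↦2, 1↦4}
R1: 4 valid matches — {0↦3, 1↦0, 2↦2}, {0↦3, 1↦0, 2↦4}, {0↦5, 1↦1, 2↦2} (+1 more)
R2: no valid match — LHS pattern not found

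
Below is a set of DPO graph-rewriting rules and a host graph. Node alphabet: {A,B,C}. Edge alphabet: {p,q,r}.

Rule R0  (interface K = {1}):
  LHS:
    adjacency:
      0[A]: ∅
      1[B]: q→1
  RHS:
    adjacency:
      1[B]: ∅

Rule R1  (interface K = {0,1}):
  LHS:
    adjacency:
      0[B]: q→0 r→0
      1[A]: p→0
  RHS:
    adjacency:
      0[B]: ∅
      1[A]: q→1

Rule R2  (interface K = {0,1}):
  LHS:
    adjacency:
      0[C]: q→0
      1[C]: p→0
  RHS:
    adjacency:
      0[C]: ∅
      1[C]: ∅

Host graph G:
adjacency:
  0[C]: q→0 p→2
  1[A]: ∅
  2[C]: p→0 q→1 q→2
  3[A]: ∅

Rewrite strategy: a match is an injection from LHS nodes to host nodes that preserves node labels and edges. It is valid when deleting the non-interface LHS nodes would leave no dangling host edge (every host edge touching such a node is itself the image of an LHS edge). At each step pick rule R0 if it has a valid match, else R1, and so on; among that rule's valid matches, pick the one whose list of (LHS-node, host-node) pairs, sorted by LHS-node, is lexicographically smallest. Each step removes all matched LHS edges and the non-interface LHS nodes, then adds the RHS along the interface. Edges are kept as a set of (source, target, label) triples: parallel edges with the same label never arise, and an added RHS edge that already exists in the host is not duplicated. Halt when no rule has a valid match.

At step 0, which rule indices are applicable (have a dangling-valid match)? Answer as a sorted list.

R0: no valid match — LHS pattern not found
R1: no valid match — LHS pattern not found
R2: 2 valid matches — {0↦0, 1↦2}, {0↦2, 1↦0}

Answer: [R2]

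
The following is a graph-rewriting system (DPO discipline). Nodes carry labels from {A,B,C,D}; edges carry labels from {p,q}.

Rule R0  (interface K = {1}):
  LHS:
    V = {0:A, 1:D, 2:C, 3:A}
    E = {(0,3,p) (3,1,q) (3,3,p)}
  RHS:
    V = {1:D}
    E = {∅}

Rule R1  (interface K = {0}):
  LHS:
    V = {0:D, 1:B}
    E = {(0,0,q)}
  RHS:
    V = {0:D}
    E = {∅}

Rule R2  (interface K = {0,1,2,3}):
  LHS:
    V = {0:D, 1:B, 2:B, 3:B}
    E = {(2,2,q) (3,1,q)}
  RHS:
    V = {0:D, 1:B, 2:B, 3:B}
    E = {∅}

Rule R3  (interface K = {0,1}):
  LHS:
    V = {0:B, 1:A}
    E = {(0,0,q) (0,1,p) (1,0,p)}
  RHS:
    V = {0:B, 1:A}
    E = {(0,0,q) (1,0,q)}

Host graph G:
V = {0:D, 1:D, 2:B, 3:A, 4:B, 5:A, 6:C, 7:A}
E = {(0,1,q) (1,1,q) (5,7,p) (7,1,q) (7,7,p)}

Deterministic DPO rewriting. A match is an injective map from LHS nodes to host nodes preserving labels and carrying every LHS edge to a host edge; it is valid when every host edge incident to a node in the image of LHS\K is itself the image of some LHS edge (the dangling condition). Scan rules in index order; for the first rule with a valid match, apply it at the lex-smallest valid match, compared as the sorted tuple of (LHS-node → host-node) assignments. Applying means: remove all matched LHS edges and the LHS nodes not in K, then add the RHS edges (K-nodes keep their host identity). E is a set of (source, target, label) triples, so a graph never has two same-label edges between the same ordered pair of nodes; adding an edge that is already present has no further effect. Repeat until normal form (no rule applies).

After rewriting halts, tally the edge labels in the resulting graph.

start.  V:8 E:5  edges: 0-q->1 1-q->1 5-p->7 7-q->1 7-p->7
1. fire R0 via {0↦5, 1↦1, 2↦6, 3↦7}  →  V:5 E:2  edges: 0-q->1 1-q->1
2. fire R1 via {0↦1, 1↦2}  →  V:4 E:1  edges: 0-q->1
normal form: no rule applies after step 2
NF edges: [(0, 1, 'q')]

Answer: q:1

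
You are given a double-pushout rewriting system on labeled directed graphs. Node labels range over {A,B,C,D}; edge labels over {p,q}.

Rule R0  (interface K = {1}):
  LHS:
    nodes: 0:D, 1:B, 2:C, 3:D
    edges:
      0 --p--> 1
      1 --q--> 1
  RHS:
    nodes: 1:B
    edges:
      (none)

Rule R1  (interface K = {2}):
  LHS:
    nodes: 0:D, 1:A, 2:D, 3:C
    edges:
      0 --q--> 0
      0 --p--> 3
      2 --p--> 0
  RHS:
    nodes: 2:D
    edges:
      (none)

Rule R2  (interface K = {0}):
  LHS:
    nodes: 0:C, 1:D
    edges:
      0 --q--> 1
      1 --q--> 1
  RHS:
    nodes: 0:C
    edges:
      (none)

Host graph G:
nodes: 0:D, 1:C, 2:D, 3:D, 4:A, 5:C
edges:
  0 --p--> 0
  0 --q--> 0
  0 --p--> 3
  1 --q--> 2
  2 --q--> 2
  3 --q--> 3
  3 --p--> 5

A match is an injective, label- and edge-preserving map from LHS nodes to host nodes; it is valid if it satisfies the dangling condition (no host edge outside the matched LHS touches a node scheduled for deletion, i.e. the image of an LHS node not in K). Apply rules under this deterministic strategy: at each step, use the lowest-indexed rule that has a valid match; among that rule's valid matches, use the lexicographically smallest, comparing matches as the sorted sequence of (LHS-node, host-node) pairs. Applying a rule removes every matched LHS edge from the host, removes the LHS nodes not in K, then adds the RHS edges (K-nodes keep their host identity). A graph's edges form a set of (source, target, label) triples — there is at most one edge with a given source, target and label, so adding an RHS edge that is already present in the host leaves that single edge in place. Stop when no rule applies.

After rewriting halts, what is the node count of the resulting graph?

start.  V:6 E:7  edges: 0-p->0 0-q->0 0-p->3 1-q->2 2-q->2 3-q->3 3-p->5
1. fire R1 via {0↦3, 1↦4, 2↦0, 3↦5}  →  V:3 E:4  edges: 0-p->0 0-q->0 1-q->2 2-q->2
2. fire R2 via {0↦1, 1↦2}  →  V:2 E:2  edges: 0-p->0 0-q->0
final graph: no rule applies after step 2
NF nodes: {0:D, 1:C}

Answer: 2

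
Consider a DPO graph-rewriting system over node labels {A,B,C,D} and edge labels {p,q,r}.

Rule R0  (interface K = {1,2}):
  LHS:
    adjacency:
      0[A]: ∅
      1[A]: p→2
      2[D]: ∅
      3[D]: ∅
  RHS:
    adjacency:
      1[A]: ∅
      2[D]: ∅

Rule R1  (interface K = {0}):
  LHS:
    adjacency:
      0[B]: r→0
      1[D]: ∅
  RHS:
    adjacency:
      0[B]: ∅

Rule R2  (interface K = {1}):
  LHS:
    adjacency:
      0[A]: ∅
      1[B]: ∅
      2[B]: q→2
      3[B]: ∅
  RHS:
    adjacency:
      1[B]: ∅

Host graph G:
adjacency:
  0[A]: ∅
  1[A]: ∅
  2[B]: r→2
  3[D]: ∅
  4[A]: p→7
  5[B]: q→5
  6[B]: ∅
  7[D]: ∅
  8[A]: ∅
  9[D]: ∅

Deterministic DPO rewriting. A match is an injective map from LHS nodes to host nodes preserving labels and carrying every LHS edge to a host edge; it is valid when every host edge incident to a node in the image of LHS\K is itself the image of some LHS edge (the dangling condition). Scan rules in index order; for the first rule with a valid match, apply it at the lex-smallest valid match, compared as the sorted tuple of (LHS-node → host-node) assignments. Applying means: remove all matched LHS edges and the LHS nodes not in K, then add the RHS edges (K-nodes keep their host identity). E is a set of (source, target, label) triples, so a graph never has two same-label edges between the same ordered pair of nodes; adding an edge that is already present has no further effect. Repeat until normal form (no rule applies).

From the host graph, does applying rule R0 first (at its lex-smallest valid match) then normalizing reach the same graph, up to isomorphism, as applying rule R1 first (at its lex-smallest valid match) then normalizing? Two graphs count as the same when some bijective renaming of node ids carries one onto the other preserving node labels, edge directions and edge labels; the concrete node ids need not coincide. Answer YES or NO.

Answer: YES

Steps:
branch R0-first: apply at {0↦0, 1↦4, 2↦7, 3↦3} → |E|=2, then 2 more step(s) → NF |V|=4 |E|=0 V={2:B, 4:A, 8:A, 9:D} E=∅
branch R1-first: apply at {0↦2, 1↦3} → |E|=2, then 2 more step(s) → NF |V|=4 |E|=0 V={2:B, 4:A, 7:D, 8:A} E=∅
graphs isomorphic (equal up to label-preserving node renaming)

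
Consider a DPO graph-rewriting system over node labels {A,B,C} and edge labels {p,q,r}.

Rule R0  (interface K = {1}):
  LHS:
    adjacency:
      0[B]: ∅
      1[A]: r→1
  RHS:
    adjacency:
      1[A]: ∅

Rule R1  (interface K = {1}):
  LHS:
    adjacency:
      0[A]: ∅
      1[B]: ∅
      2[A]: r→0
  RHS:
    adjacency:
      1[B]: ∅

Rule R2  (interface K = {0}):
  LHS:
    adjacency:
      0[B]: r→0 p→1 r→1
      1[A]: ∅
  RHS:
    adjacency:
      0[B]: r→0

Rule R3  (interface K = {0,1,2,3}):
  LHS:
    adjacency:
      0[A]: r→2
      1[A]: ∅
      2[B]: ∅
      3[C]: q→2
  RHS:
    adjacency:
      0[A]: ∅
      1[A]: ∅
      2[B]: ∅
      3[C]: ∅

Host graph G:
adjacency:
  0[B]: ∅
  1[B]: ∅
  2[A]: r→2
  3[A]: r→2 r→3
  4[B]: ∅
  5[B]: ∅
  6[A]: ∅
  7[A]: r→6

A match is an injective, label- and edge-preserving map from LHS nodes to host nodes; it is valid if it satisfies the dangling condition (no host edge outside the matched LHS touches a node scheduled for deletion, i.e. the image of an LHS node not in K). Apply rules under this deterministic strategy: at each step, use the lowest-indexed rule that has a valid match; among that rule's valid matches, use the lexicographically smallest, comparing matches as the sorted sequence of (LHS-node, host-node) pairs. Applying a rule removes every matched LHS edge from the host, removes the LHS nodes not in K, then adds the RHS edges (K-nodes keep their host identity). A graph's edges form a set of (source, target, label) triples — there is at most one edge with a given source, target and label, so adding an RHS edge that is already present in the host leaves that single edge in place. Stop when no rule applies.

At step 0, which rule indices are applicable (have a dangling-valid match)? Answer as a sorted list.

R0: 8 valid matches — {0↦0, 1↦2}, {0↦0, 1↦3}, {0↦1, 1↦2} (+5 more)
R1: 4 valid matches — {0↦6, 1↦0, 2↦7}, {0↦6, 1↦1, 2↦7}, {0↦6, 1↦4, 2↦7} (+1 more)
R2: no valid match — LHS pattern not found
R3: no valid match — LHS pattern not found

Answer: [R0,R1]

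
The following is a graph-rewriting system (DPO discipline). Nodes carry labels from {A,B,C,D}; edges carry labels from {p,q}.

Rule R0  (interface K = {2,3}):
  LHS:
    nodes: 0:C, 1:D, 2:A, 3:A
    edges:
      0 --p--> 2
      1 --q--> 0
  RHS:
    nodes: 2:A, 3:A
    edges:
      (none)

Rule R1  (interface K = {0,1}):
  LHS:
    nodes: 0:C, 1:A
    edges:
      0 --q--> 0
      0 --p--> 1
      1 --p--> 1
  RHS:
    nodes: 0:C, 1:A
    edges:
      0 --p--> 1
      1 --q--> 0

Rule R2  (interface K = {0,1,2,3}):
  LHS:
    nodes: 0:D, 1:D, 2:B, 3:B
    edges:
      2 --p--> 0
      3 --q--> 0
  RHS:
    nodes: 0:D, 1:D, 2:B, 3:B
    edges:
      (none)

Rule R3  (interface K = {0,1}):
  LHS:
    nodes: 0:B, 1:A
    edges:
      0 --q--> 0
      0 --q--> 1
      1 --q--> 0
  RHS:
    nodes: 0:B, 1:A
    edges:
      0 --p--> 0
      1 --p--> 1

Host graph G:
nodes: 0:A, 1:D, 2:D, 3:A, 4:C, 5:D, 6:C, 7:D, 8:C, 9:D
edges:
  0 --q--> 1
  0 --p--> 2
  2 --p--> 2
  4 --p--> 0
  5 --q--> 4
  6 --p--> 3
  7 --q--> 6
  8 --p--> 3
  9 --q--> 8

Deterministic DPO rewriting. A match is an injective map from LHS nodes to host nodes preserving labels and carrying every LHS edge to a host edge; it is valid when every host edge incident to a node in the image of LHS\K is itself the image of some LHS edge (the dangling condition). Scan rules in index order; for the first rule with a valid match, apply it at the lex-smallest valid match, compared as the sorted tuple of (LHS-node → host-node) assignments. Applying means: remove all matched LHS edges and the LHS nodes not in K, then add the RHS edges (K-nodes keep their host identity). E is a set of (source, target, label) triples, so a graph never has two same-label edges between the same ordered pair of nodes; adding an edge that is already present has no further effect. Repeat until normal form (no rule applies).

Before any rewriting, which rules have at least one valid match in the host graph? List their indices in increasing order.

Answer: [R0]

Derivation:
R0: 3 valid matches — {0↦4, 1↦5, 2↦0, 3↦3}, {0↦6, 1↦7, 2↦3, 3↦0}, {0↦8, 1↦9, 2↦3, 3↦0}
R1: no valid match — LHS pattern not found
R2: no valid match — LHS pattern not found
R3: no valid match — LHS pattern not found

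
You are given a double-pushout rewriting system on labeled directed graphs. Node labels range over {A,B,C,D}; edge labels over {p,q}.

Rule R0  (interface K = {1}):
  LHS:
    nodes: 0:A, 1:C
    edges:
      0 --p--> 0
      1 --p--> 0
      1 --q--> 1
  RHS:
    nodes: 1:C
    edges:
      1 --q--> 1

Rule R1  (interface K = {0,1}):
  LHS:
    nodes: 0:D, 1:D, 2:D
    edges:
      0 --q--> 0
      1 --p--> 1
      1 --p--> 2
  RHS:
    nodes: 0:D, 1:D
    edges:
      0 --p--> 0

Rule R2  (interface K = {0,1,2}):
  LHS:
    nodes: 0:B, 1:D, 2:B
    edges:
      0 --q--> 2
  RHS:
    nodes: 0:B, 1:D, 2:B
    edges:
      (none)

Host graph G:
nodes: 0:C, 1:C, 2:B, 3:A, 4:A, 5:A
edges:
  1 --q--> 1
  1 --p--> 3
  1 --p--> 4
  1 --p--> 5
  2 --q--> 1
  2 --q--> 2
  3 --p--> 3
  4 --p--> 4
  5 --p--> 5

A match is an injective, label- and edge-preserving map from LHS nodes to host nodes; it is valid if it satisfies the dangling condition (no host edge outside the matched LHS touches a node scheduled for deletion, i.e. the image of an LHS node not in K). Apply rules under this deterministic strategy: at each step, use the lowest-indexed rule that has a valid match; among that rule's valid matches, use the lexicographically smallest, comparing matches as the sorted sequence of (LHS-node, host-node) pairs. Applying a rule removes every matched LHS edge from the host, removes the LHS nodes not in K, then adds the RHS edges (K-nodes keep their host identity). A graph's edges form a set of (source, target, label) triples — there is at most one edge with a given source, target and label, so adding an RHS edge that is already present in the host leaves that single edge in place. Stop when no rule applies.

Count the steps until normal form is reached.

initial: |V|=6 |E|=9  E = 1-q->1 1-p->3 1-p->4 1-p->5 2-q->1 2-q->2 3-p->3 4-p->4 5-p->5
step 1: apply R0 at {0↦3, 1↦1}  → |V|=5 |E|=7  E = 1-q->1 1-p->4 1-p->5 2-q->1 2-q->2 4-p->4 5-p->5
step 2: apply R0 at {0↦4, 1↦1}  → |V|=4 |E|=5  E = 1-q->1 1-p->5 2-q->1 2-q->2 5-p->5
step 3: apply R0 at {0↦5, 1↦1}  → |V|=3 |E|=3  E = 1-q->1 2-q->1 2-q->2
normal form: no rule applies after step 3

Answer: 3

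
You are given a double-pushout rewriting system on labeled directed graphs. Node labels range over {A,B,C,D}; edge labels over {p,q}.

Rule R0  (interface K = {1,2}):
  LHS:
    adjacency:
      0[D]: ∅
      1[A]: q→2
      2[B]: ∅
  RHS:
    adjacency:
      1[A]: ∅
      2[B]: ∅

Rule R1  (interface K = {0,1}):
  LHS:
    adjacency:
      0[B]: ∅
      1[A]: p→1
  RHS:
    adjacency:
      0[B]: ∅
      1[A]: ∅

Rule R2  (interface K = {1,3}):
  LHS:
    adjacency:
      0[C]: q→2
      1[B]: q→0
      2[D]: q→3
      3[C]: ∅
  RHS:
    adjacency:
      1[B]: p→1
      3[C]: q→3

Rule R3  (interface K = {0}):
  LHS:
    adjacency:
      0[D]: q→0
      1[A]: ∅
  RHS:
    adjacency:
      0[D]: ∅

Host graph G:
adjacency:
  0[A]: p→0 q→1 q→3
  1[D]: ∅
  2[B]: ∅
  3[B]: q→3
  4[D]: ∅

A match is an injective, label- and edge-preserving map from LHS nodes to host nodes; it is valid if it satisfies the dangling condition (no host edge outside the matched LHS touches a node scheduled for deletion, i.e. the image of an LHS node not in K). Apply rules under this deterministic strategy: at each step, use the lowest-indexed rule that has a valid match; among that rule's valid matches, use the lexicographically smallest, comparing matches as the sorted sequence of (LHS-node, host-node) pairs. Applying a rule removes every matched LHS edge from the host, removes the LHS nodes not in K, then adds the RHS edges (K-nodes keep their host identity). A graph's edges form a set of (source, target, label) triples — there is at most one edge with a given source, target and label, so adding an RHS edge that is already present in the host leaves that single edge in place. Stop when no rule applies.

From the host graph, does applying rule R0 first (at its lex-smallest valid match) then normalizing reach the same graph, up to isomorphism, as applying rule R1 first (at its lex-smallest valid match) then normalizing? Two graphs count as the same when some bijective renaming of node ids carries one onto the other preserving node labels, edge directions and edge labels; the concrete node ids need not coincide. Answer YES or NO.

branch R0-first: apply at {0↦4, 1↦0, 2↦3} → |E|=3, then 1 more step(s) → NF |V|=4 |E|=2 V={0:A, 1:D, 2:B, 3:B} E=0-q->1 3-q->3
branch R1-first: apply at {0↦2, 1↦0} → |E|=3, then 1 more step(s) → NF |V|=4 |E|=2 V={0:A, 1:D, 2:B, 3:B} E=0-q->1 3-q->3
graphs isomorphic (equal up to label-preserving node renaming)

Answer: YES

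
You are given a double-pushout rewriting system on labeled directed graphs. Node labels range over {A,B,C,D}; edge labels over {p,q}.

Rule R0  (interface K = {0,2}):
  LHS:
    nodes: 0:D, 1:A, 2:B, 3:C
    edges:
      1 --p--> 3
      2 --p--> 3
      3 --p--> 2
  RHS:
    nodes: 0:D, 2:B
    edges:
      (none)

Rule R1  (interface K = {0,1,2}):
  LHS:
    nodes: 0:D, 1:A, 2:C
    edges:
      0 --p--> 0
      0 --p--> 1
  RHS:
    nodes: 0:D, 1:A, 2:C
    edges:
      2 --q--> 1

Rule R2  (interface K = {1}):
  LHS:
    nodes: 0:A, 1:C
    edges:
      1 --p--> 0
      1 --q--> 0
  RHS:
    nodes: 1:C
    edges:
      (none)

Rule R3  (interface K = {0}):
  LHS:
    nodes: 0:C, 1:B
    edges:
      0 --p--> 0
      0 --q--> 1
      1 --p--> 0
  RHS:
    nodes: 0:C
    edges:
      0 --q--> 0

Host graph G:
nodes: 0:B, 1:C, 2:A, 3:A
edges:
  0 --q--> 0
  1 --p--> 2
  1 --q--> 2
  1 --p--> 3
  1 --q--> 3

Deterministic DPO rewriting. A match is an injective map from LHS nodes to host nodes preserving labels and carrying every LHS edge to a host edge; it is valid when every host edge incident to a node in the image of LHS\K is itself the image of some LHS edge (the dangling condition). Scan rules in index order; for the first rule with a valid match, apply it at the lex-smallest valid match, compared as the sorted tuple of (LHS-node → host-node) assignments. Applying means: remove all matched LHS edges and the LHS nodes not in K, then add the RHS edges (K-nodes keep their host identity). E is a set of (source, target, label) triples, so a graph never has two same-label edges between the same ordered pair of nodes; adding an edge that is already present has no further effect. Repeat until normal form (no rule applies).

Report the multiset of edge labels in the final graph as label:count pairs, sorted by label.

initial: |V|=4 |E|=5  E = 0-q->0 1-p->2 1-q->2 1-p->3 1-q->3
step 1: apply R2 at {0↦2, 1↦1}  → |V|=3 |E|=3  E = 0-q->0 1-p->3 1-q->3
step 2: apply R2 at {0↦3, 1↦1}  → |V|=2 |E|=1  E = 0-q->0
halt: no rule applies after step 2
NF edges: [(0, 0, 'q')]

Answer: q:1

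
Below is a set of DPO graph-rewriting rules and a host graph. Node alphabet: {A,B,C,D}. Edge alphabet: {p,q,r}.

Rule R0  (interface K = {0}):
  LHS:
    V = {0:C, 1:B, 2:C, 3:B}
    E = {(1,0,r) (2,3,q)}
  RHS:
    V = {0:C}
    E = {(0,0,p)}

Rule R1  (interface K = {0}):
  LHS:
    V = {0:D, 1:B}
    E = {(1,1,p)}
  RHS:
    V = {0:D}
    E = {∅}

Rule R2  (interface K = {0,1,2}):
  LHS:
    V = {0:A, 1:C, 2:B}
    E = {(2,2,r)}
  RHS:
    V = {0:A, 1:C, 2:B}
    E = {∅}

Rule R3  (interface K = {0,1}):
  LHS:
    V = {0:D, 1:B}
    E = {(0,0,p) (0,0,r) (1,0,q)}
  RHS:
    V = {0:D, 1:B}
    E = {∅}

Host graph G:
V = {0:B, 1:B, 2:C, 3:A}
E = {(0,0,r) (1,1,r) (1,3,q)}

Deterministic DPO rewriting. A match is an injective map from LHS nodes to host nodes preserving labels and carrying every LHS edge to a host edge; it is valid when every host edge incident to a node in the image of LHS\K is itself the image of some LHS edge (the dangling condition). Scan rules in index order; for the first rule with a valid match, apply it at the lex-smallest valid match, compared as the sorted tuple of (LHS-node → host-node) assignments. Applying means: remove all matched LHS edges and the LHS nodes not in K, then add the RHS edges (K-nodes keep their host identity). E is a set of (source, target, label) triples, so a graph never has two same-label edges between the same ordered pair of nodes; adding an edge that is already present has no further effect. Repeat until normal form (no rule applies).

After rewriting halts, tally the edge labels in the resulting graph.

Answer: q:1

Derivation:
start.  V:4 E:3  edges: 0-r->0 1-r->1 1-q->3
1. fire R2 via {0↦3, 1↦2, 2↦0}  →  V:4 E:2  edges: 1-r->1 1-q->3
2. fire R2 via {0↦3, 1↦2, 2↦1}  →  V:4 E:1  edges: 1-q->3
halt: no rule applies after step 2
NF edges: [(1, 3, 'q')]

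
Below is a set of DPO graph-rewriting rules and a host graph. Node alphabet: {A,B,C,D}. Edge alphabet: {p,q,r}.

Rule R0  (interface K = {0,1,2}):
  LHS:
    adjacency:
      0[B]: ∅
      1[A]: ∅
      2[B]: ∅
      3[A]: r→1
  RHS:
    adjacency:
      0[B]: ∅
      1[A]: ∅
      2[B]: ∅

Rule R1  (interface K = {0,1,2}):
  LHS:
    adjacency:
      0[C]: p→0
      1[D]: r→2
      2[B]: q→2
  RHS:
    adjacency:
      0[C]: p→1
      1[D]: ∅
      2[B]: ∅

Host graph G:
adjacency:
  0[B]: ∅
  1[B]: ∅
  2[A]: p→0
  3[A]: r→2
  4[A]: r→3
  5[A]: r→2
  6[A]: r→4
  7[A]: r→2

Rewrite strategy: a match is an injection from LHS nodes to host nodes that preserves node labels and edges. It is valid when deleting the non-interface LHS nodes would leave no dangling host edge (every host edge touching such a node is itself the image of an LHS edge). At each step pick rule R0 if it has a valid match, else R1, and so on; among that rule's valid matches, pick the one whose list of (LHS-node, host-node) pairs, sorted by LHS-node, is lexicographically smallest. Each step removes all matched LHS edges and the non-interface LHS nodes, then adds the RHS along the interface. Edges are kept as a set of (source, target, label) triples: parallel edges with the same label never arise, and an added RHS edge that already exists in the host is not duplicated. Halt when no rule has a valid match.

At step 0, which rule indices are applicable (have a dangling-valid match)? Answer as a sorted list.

R0: 6 valid matches — {0↦0, 1↦2, 2↦1, 3↦5}, {0↦0, 1↦2, 2↦1, 3↦7}, {0↦0, 1↦4, 2↦1, 3↦6} (+3 more)
R1: no valid match — LHS pattern not found

Answer: [R0]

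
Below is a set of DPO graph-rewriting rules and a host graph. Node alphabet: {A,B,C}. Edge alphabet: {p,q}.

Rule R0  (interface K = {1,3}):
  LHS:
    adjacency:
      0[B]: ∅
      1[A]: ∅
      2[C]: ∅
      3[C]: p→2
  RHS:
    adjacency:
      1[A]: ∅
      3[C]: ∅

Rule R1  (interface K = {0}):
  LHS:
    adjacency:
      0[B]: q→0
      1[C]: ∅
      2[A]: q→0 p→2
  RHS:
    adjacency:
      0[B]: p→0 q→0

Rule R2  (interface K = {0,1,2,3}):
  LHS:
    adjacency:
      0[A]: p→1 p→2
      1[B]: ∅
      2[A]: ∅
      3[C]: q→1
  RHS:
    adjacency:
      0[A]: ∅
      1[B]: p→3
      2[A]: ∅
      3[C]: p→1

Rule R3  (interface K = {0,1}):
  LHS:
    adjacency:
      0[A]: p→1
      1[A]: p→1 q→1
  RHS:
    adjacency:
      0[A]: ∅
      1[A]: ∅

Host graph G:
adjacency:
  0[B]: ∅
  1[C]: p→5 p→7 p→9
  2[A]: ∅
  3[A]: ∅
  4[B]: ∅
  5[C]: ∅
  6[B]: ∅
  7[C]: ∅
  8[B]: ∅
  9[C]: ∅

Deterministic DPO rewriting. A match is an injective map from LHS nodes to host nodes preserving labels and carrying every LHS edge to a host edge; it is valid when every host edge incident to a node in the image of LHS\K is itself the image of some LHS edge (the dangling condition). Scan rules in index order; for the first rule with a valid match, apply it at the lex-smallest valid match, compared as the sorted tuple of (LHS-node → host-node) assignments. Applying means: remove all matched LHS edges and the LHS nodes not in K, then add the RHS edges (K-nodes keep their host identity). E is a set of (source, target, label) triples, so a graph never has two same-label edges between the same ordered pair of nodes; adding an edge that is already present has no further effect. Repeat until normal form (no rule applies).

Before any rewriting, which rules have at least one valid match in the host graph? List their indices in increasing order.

R0: 24 valid matches — {0↦0, 1↦2, 2↦5, 3↦1}, {0↦0, 1↦2, 2↦7, 3↦1}, {0↦0, 1↦2, 2↦9, 3↦1} (+21 more)
R1: no valid match — LHS pattern not found
R2: no valid match — LHS pattern not found
R3: no valid match — LHS pattern not found

Answer: [R0]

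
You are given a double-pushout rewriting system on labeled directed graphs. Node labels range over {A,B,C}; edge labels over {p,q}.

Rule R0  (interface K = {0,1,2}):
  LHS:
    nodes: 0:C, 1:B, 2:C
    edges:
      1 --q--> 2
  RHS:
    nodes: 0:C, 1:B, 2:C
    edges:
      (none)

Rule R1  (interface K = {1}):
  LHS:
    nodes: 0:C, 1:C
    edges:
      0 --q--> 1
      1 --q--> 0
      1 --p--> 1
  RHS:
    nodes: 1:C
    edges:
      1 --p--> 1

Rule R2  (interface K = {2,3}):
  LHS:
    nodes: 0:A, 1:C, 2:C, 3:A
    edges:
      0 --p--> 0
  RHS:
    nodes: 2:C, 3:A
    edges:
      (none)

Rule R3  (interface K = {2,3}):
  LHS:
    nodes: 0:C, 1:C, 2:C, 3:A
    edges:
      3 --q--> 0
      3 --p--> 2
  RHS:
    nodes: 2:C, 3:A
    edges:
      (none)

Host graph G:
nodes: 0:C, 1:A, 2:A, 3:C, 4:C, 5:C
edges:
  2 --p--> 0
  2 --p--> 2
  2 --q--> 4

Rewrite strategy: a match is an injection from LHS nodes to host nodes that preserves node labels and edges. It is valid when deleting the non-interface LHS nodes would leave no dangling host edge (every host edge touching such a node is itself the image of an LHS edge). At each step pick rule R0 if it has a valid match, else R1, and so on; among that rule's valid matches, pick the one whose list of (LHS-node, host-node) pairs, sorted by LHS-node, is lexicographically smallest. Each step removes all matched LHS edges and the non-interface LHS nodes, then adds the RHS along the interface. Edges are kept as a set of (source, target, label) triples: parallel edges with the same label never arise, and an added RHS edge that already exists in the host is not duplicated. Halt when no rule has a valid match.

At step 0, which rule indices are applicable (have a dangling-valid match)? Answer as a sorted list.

R0: no valid match — LHS pattern not found
R1: no valid match — LHS pattern not found
R2: no valid match — 12 raw matches, all fail dangling condition
R3: 2 valid matches — {0↦4, 1↦3, 2↦0, 3↦2}, {0↦4, 1↦5, 2↦0, 3↦2}

Answer: [R3]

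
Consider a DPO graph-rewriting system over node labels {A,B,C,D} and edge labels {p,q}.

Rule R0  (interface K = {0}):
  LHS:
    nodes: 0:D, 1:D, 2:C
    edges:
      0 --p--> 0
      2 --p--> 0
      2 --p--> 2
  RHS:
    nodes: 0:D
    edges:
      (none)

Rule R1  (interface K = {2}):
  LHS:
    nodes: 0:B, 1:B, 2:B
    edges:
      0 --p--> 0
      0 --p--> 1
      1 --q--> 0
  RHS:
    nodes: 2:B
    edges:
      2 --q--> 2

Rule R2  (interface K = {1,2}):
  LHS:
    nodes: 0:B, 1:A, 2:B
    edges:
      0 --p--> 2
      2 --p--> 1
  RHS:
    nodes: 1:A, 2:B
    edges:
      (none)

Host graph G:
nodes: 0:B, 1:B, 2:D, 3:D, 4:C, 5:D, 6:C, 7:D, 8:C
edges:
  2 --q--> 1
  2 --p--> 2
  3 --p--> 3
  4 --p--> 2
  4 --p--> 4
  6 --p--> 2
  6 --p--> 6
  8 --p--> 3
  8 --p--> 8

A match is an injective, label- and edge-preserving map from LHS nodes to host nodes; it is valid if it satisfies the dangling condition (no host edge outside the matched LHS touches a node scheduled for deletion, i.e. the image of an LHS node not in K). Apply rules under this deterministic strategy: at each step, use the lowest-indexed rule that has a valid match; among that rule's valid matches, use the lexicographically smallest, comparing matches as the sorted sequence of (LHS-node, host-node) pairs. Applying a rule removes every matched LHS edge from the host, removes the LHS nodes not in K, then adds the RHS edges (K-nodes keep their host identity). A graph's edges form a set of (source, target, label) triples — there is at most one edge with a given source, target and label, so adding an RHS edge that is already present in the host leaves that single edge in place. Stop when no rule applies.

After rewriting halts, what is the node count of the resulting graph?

Answer: 5

Derivation:
initial: |V|=9 |E|=9  E = 2-q->1 2-p->2 3-p->3 4-p->2 4-p->4 6-p->2 6-p->6 8-p->3 8-p->8
step 1: apply R0 at {0↦2, 1↦5, 2↦4}  → |V|=7 |E|=6  E = 2-q->1 3-p->3 6-p->2 6-p->6 8-p->3 8-p->8
step 2: apply R0 at {0↦3, 1↦7, 2↦8}  → |V|=5 |E|=3  E = 2-q->1 6-p->2 6-p->6
final graph: no rule applies after step 2
NF nodes: {0:B, 1:B, 2:D, 3:D, 6:C}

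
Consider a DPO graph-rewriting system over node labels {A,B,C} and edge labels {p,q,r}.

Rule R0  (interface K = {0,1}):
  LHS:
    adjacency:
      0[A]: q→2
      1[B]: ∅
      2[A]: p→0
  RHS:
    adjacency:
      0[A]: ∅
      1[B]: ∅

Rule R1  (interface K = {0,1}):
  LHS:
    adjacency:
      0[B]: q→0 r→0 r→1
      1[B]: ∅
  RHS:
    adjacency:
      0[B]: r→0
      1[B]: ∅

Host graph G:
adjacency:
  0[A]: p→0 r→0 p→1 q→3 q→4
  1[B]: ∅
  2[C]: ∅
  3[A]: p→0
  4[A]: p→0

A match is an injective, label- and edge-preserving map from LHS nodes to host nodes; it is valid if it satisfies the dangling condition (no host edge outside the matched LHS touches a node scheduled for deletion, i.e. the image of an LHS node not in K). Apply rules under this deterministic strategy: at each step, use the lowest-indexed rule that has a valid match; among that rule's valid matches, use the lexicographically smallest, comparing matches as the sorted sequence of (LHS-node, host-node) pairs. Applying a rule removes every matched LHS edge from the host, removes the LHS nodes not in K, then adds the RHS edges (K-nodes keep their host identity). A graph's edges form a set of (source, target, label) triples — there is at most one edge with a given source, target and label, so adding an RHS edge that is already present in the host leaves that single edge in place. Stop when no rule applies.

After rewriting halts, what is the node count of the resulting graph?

Answer: 3

Rewrite trace:
[0] host  ⇒  5 nodes, 7 edges  {0-p->0 0-r->0 0-p->1 0-q->3 0-q->4 3-p->0 4-p->0}
[1] R0 @ {0↦0, 1↦1, 2↦3}  ⇒  4 nodes, 5 edges  {0-p->0 0-r->0 0-p->1 0-q->4 4-p->0}
[2] R0 @ {0↦0, 1↦1, 2↦4}  ⇒  3 nodes, 3 edges  {0-p->0 0-r->0 0-p->1}
final graph: no rule applies after step 2
NF nodes: {0:A, 1:B, 2:C}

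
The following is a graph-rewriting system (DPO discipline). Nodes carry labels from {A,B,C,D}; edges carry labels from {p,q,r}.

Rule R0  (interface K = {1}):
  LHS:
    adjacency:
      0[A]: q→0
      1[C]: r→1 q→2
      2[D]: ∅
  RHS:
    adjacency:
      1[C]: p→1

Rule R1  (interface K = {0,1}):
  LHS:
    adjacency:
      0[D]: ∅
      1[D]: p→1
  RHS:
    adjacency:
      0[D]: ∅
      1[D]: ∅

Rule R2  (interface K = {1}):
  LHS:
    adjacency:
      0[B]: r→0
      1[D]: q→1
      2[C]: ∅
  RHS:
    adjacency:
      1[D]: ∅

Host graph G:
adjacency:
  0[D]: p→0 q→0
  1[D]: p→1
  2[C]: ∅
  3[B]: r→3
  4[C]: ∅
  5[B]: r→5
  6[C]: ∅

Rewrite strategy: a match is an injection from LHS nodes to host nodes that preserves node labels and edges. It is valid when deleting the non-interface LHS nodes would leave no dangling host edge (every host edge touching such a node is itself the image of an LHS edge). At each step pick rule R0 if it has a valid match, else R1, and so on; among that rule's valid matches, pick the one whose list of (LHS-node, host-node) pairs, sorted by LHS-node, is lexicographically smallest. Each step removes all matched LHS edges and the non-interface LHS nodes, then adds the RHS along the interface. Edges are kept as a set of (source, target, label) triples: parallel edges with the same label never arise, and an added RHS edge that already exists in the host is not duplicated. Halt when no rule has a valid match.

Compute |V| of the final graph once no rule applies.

[0] host  ⇒  7 nodes, 5 edges  {0-p->0 0-q->0 1-p->1 3-r->3 5-r->5}
[1] R1 @ {0↦0, 1↦1}  ⇒  7 nodes, 4 edges  {0-p->0 0-q->0 3-r->3 5-r->5}
[2] R1 @ {0↦1, 1↦0}  ⇒  7 nodes, 3 edges  {0-q->0 3-r->3 5-r->5}
[3] R2 @ {0↦3, 1↦0, 2↦2}  ⇒  5 nodes, 1 edges  {5-r->5}
normal form: no rule applies after step 3
NF nodes: {0:D, 1:D, 4:C, 5:B, 6:C}

Answer: 5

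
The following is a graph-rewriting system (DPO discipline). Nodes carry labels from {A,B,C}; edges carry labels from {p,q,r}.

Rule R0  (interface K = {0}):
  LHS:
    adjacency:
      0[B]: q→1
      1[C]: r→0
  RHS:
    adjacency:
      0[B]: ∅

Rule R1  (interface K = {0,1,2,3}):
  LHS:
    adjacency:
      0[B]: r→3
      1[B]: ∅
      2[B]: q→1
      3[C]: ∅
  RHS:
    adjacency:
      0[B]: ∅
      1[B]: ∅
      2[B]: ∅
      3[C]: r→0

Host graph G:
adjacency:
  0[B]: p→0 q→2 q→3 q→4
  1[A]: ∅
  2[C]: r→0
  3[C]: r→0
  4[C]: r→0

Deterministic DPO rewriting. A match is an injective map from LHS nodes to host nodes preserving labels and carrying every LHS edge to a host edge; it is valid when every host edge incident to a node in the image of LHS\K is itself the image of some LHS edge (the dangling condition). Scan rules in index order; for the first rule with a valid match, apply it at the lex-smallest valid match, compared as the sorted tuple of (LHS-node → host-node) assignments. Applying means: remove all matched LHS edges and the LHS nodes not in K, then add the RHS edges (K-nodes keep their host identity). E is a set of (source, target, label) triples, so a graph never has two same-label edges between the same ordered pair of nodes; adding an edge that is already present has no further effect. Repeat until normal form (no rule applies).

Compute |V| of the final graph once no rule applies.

start.  V:5 E:7  edges: 0-p->0 0-q->2 0-q->3 0-q->4 2-r->0 3-r->0 4-r->0
1. fire R0 via {0↦0, 1↦2}  →  V:4 E:5  edges: 0-p->0 0-q->3 0-q->4 3-r->0 4-r->0
2. fire R0 via {0↦0, 1↦3}  →  V:3 E:3  edges: 0-p->0 0-q->4 4-r->0
3. fire R0 via {0↦0, 1↦4}  →  V:2 E:1  edges: 0-p->0
halt: no rule applies after step 3
NF nodes: {0:B, 1:A}

Answer: 2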